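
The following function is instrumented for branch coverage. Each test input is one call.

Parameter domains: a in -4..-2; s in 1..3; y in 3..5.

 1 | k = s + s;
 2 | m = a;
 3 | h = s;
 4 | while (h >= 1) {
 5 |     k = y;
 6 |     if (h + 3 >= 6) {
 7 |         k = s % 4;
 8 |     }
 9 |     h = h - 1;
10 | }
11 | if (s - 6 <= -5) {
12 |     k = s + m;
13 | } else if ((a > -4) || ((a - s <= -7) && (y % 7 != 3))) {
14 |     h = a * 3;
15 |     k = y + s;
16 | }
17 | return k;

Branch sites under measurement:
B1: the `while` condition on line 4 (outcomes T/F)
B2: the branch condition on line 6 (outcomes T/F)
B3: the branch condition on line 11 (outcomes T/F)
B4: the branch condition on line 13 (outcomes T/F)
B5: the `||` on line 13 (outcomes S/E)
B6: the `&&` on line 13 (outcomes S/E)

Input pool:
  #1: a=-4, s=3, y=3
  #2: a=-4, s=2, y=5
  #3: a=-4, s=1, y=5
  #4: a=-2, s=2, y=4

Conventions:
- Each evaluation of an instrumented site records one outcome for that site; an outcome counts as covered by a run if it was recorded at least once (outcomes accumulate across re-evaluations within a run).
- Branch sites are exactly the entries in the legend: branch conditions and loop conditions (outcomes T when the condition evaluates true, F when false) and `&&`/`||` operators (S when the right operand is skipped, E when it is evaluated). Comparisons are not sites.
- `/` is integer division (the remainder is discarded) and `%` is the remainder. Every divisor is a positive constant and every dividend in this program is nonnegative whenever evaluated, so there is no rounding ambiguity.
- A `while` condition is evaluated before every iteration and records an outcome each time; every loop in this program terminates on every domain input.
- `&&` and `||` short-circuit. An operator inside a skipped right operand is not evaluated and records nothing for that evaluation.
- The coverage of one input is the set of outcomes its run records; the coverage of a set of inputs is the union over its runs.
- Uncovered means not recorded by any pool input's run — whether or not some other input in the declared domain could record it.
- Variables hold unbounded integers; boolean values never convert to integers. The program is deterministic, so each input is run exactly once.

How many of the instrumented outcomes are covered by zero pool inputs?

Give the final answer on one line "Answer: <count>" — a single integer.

input #1 (a=-4, s=3, y=3): covers B1=T, B1=F, B2=T, B2=F, B3=F, B4=F, B5=E, B6=E
input #2 (a=-4, s=2, y=5): covers B1=T, B1=F, B2=F, B3=F, B4=F, B5=E, B6=S
input #3 (a=-4, s=1, y=5): covers B1=T, B1=F, B2=F, B3=T
input #4 (a=-2, s=2, y=4): covers B1=T, B1=F, B2=F, B3=F, B4=T, B5=S
union over the pool: B1=T, B1=F, B2=T, B2=F, B3=T, B3=F, B4=T, B4=F, B5=S, B5=E, B6=S, B6=E
uncovered (0 of 12): none

Answer: 0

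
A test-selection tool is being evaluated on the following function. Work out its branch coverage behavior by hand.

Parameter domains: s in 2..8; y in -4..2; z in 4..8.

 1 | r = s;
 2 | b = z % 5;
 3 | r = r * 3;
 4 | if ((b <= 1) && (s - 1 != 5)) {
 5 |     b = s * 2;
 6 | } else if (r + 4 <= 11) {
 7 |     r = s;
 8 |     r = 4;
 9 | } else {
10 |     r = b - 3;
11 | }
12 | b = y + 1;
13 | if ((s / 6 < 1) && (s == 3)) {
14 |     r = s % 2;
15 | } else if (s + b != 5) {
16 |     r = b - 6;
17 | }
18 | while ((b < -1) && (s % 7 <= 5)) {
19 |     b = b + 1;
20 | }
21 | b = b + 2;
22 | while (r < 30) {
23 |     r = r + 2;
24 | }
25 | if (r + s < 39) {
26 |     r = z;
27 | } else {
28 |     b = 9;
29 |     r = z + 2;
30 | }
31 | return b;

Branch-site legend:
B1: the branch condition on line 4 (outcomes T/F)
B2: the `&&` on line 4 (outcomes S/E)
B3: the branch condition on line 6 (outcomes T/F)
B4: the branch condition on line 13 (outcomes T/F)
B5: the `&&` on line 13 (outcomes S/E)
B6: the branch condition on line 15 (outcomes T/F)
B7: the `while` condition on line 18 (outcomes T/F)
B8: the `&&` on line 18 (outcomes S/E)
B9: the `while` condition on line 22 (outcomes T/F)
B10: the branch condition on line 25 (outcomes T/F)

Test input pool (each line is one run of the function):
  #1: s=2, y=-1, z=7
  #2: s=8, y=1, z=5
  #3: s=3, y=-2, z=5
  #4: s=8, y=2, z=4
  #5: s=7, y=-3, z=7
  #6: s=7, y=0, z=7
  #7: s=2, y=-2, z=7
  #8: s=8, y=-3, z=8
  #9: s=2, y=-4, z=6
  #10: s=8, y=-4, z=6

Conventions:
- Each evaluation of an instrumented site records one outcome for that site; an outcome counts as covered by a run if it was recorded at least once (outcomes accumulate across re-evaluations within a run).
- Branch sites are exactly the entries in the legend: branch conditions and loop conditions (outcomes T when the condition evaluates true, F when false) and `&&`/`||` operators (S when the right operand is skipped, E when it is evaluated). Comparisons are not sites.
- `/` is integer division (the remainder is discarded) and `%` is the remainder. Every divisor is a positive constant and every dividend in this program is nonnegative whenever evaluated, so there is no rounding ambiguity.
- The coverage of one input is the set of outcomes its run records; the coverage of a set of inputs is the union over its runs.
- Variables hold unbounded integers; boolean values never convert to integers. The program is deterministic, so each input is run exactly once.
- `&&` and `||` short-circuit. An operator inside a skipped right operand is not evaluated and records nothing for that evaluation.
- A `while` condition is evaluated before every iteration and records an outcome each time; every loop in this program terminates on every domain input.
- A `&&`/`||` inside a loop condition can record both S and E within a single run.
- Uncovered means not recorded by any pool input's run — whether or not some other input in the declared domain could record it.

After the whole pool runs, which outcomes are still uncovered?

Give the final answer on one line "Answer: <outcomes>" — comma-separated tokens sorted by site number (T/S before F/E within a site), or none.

test 1 (s=2, y=-1, z=7) fires B2->S, B1->F, B3->T, B5->E, B4->F, B6->T, B8->S, B7->F, B9->T, B9->T, B9->T, B9->T, B9->T, B9->T, ...; hits B1=F, B2=S, B3=T, B4=F, B5=E, B6=T, B7=F, B8=S, B9=T, B9=F, B10=T
test 2 (s=8, y=1, z=5) fires B2->E, B1->T, B5->S, B4->F, B6->T, B8->S, B7->F, B9->T, B9->T, B9->T, B9->T, B9->T, B9->T, B9->T, ...; hits B1=T, B2=E, B4=F, B5=S, B6=T, B7=F, B8=S, B9=T, B9=F, B10=T
test 3 (s=3, y=-2, z=5) fires B2->E, B1->T, B5->E, B4->T, B8->S, B7->F, B9->T, B9->T, B9->T, B9->T, B9->T, B9->T, B9->T, B9->T, ...; hits B1=T, B2=E, B4=T, B5=E, B7=F, B8=S, B9=T, B9=F, B10=T
test 4 (s=8, y=2, z=4) fires B2->S, B1->F, B3->F, B5->S, B4->F, B6->T, B8->S, B7->F, B9->T, B9->T, B9->T, B9->T, B9->T, B9->T, ...; hits B1=F, B2=S, B3=F, B4=F, B5=S, B6=T, B7=F, B8=S, B9=T, B9=F, B10=F
test 5 (s=7, y=-3, z=7) fires B2->S, B1->F, B3->F, B5->S, B4->F, B6->F, B8->E, B7->T, B8->S, B7->F, B9->T, B9->T, B9->T, B9->T, ...; hits B1=F, B2=S, B3=F, B4=F, B5=S, B6=F, B7=T, B7=F, B8=S, B8=E, B9=T, B9=F, B10=T
test 6 (s=7, y=0, z=7) fires B2->S, B1->F, B3->F, B5->S, B4->F, B6->T, B8->S, B7->F, B9->T, B9->T, B9->T, B9->T, B9->T, B9->T, ...; hits B1=F, B2=S, B3=F, B4=F, B5=S, B6=T, B7=F, B8=S, B9=T, B9=F, B10=T
test 7 (s=2, y=-2, z=7) fires B2->S, B1->F, B3->T, B5->E, B4->F, B6->T, B8->S, B7->F, B9->T, B9->T, B9->T, B9->T, B9->T, B9->T, ...; hits B1=F, B2=S, B3=T, B4=F, B5=E, B6=T, B7=F, B8=S, B9=T, B9=F, B10=T
test 8 (s=8, y=-3, z=8) fires B2->S, B1->F, B3->F, B5->S, B4->F, B6->T, B8->E, B7->T, B8->S, B7->F, B9->T, B9->T, B9->T, B9->T, ...; hits B1=F, B2=S, B3=F, B4=F, B5=S, B6=T, B7=T, B7=F, B8=S, B8=E, B9=T, B9=F, B10=T
test 9 (s=2, y=-4, z=6) fires B2->E, B1->T, B5->E, B4->F, B6->T, B8->E, B7->T, B8->E, B7->T, B8->S, B7->F, B9->T, B9->T, B9->T, ...; hits B1=T, B2=E, B4=F, B5=E, B6=T, B7=T, B7=F, B8=S, B8=E, B9=T, B9=F, B10=T
test 10 (s=8, y=-4, z=6) fires B2->E, B1->T, B5->S, B4->F, B6->F, B8->E, B7->T, B8->E, B7->T, B8->S, B7->F, B9->T, B9->T, B9->T, ...; hits B1=T, B2=E, B4=F, B5=S, B6=F, B7=T, B7=F, B8=S, B8=E, B9=T, B9=F, B10=T
union over the pool: B1=T, B1=F, B2=S, B2=E, B3=T, B3=F, B4=T, B4=F, B5=S, B5=E, B6=T, B6=F, B7=T, B7=F, B8=S, B8=E, B9=T, B9=F, B10=T, B10=F
uncovered (0 of 20): none

Answer: none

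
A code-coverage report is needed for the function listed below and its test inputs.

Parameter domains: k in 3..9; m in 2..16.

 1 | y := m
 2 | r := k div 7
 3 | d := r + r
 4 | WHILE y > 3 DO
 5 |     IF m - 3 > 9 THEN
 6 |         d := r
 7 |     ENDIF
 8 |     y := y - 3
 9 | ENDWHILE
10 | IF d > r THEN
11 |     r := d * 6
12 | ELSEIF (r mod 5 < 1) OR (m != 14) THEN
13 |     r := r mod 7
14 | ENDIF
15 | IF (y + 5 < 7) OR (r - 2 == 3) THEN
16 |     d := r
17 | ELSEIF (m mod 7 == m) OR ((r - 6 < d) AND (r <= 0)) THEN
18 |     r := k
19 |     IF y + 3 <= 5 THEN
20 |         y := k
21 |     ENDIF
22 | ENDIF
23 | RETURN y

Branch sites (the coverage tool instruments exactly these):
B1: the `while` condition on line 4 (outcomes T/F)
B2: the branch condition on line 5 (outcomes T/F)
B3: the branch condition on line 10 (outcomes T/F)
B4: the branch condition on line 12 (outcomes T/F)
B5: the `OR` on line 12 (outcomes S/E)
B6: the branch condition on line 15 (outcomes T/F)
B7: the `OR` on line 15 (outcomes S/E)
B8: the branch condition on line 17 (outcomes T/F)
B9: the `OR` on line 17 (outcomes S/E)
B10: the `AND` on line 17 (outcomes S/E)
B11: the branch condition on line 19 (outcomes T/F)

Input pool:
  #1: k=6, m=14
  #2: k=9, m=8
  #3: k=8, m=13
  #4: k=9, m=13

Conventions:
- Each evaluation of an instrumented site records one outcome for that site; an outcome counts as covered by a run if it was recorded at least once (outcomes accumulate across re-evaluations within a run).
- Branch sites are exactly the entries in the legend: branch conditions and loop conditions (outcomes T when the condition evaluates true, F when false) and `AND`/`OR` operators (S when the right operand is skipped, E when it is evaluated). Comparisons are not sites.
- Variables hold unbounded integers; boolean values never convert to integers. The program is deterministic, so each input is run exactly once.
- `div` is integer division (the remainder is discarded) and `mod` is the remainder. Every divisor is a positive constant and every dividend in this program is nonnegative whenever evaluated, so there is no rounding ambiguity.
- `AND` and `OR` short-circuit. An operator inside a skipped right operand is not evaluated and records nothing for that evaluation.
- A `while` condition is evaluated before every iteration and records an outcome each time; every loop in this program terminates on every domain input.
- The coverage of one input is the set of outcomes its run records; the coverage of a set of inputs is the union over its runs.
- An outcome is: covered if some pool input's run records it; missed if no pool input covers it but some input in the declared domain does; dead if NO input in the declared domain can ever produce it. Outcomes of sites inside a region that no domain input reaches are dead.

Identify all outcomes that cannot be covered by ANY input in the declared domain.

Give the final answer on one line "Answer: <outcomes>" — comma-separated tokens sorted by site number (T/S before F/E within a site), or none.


running all 105 domain inputs and tallying outcomes:
  reachable outcomes have witnesses, e.g. B1=T (e.g. k=3, m=4), B1=F (e.g. k=3, m=2), B2=T (e.g. k=3, m=13), B2=F (e.g. k=3, m=4)
Answer: none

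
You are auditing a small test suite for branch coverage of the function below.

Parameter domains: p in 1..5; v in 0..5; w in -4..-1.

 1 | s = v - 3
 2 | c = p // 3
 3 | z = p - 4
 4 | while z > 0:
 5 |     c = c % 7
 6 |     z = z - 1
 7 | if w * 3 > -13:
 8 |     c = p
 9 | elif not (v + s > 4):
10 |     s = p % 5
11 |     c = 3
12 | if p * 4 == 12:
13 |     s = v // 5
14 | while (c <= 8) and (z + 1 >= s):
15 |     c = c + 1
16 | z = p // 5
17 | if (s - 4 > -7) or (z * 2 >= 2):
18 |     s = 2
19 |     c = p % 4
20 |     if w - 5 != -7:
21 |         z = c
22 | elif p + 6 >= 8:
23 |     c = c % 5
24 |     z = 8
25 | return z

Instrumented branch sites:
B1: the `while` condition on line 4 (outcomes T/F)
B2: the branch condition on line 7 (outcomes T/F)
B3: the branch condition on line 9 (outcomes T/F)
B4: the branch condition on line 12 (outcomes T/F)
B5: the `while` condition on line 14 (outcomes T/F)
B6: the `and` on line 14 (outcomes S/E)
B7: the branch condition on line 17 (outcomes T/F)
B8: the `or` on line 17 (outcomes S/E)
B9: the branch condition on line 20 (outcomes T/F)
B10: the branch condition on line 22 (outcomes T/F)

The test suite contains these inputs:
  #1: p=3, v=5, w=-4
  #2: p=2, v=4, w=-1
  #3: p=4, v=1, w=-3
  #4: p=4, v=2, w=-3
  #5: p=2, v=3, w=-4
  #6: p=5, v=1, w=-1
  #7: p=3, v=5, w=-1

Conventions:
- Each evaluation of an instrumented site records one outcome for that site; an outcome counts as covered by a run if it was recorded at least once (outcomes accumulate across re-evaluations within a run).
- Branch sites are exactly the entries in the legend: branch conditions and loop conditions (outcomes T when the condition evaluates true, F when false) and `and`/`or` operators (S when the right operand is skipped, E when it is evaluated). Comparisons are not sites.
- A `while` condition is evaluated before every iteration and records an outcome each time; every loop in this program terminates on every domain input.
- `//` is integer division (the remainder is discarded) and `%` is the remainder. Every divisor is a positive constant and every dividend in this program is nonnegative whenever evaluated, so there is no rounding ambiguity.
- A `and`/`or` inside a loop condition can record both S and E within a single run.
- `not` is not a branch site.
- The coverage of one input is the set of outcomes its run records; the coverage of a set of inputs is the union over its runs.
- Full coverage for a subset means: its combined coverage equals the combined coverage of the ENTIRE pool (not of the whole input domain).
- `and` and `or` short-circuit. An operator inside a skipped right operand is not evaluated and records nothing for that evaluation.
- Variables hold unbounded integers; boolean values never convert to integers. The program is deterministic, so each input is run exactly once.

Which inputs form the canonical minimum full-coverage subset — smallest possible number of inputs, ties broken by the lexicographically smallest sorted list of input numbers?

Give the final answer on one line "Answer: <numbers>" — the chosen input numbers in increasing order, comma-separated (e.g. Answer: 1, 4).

#1 (p=3, v=5, w=-4) -> B1->F, B2->T, B4->T, B6->E, B5->F, B8->S, B7->T, B9->T; covered: B1=F, B2=T, B4=T, B5=F, B6=E, B7=T, B8=S, B9=T
#2 (p=2, v=4, w=-1) -> B1->F, B2->T, B4->F, B6->E, B5->F, B8->S, B7->T, B9->T; covered: B1=F, B2=T, B4=F, B5=F, B6=E, B7=T, B8=S, B9=T
#3 (p=4, v=1, w=-3) -> B1->F, B2->T, B4->F, B6->E, B5->T, B6->E, B5->T, B6->E, B5->T, B6->E, B5->T, B6->E, B5->T, B6->S, ...; covered: B1=F, B2=T, B4=F, B5=T, B5=F, B6=S, B6=E, B7=T, B8=S, B9=T
#4 (p=4, v=2, w=-3) -> B1->F, B2->T, B4->F, B6->E, B5->T, B6->E, B5->T, B6->E, B5->T, B6->E, B5->T, B6->E, B5->T, B6->S, ...; covered: B1=F, B2=T, B4=F, B5=T, B5=F, B6=S, B6=E, B7=T, B8=S, B9=T
#5 (p=2, v=3, w=-4) -> B1->F, B2->T, B4->F, B6->E, B5->F, B8->S, B7->T, B9->T; covered: B1=F, B2=T, B4=F, B5=F, B6=E, B7=T, B8=S, B9=T
#6 (p=5, v=1, w=-1) -> B1->T, B1->F, B2->T, B4->F, B6->E, B5->T, B6->E, B5->T, B6->E, B5->T, B6->E, B5->T, B6->S, B5->F, ...; covered: B1=T, B1=F, B2=T, B4=F, B5=T, B5=F, B6=S, B6=E, B7=T, B8=S, B9=T
#7 (p=3, v=5, w=-1) -> B1->F, B2->T, B4->T, B6->E, B5->F, B8->S, B7->T, B9->T; covered: B1=F, B2=T, B4=T, B5=F, B6=E, B7=T, B8=S, B9=T
together the pool reaches 12 outcomes: B1=T, B1=F, B2=T, B4=T, B4=F, B5=T, B5=F, B6=S, B6=E, B7=T, B8=S, B9=T
size 1 is not enough: best union over all size-1 subsets is 11/12
inputs {1, 6} (size 2) cover everything; no size-2 subset with a lexicographically smaller index list covers all 12

Answer: 1, 6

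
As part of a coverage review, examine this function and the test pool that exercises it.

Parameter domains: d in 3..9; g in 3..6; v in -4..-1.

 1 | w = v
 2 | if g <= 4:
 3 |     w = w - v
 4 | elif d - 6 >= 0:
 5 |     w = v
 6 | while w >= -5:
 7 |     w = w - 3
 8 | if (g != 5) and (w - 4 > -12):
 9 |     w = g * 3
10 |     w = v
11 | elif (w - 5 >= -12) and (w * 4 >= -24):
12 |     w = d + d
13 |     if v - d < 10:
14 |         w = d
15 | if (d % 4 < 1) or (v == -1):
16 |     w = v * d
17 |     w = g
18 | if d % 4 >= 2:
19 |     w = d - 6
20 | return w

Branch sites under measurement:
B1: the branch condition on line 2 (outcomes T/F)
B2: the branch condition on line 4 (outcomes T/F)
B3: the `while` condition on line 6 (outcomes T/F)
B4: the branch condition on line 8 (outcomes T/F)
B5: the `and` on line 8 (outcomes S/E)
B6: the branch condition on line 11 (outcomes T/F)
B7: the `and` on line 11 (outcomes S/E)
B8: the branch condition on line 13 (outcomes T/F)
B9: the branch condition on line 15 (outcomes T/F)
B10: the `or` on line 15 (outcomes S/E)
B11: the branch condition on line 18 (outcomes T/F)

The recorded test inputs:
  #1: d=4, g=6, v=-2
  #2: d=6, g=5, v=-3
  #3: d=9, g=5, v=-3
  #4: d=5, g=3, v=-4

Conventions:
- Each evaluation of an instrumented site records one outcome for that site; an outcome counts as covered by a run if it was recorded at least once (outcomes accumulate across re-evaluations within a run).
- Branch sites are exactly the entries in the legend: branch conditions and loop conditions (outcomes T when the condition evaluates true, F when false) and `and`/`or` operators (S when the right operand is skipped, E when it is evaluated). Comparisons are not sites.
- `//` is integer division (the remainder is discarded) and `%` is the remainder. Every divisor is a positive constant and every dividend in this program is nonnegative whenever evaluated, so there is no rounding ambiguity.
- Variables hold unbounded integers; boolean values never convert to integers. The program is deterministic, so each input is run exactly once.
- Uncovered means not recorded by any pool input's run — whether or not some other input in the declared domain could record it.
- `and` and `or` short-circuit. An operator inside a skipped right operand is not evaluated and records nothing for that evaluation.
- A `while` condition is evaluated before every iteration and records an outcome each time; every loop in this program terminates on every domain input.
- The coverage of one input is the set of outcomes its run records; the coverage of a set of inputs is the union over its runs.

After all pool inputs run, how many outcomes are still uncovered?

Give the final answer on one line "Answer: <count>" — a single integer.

run #1 (d=4, g=6, v=-2) runs B1->F, B2->F, B3->T, B3->T, B3->F, B5->E, B4->F, B7->S, B6->F, B10->S, B9->T, B11->F; records B1=F, B2=F, B3=T, B3=F, B4=F, B5=E, B6=F, B7=S, B9=T, B10=S, B11=F
run #2 (d=6, g=5, v=-3) runs B1->F, B2->T, B3->T, B3->F, B5->S, B4->F, B7->E, B6->T, B8->T, B10->E, B9->F, B11->T; records B1=F, B2=T, B3=T, B3=F, B4=F, B5=S, B6=T, B7=E, B8=T, B9=F, B10=E, B11=T
run #3 (d=9, g=5, v=-3) runs B1->F, B2->T, B3->T, B3->F, B5->S, B4->F, B7->E, B6->T, B8->T, B10->E, B9->F, B11->F; records B1=F, B2=T, B3=T, B3=F, B4=F, B5=S, B6=T, B7=E, B8=T, B9=F, B10=E, B11=F
run #4 (d=5, g=3, v=-4) runs B1->T, B3->T, B3->T, B3->F, B5->E, B4->T, B10->E, B9->F, B11->F; records B1=T, B3=T, B3=F, B4=T, B5=E, B9=F, B10=E, B11=F
union over the pool: B1=T, B1=F, B2=T, B2=F, B3=T, B3=F, B4=T, B4=F, B5=S, B5=E, B6=T, B6=F, B7=S, B7=E, B8=T, B9=T, B9=F, B10=S, B10=E, B11=T, B11=F
uncovered (1 of 22): B8=F

Answer: 1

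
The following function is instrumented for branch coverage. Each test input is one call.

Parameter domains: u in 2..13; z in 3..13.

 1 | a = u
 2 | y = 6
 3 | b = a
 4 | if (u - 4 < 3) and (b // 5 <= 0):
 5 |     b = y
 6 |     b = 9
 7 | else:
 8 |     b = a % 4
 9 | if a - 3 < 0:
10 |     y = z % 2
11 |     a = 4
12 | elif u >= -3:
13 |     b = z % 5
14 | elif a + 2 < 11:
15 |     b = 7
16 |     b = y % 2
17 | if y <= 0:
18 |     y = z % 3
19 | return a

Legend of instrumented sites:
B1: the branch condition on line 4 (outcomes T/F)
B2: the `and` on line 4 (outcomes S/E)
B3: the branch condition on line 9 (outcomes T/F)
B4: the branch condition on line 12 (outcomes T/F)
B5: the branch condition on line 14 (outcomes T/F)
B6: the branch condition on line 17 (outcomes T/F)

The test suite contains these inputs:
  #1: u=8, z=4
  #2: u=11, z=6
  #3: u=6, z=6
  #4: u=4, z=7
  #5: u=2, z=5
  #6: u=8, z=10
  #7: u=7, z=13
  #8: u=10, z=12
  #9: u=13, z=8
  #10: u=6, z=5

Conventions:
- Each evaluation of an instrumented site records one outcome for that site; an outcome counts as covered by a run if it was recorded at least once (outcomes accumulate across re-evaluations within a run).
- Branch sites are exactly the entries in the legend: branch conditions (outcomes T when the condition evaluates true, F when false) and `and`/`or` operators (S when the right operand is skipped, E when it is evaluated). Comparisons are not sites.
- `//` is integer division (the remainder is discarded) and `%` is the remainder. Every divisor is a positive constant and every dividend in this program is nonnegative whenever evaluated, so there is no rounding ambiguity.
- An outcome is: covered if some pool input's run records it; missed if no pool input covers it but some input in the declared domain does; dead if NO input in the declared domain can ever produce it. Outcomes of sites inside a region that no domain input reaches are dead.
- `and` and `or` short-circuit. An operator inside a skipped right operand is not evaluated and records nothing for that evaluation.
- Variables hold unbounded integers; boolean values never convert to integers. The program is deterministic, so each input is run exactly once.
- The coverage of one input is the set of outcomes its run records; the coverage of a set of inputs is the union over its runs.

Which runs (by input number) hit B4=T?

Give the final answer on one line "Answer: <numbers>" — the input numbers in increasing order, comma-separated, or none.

input #1 (u=8, z=4): covers B4=T
input #2 (u=11, z=6): covers B4=T
input #3 (u=6, z=6): covers B4=T
input #4 (u=4, z=7): covers B4=T
input #5 (u=2, z=5): misses B4=T
input #6 (u=8, z=10): covers B4=T
input #7 (u=7, z=13): covers B4=T
input #8 (u=10, z=12): covers B4=T
input #9 (u=13, z=8): covers B4=T
input #10 (u=6, z=5): covers B4=T

Answer: 1, 2, 3, 4, 6, 7, 8, 9, 10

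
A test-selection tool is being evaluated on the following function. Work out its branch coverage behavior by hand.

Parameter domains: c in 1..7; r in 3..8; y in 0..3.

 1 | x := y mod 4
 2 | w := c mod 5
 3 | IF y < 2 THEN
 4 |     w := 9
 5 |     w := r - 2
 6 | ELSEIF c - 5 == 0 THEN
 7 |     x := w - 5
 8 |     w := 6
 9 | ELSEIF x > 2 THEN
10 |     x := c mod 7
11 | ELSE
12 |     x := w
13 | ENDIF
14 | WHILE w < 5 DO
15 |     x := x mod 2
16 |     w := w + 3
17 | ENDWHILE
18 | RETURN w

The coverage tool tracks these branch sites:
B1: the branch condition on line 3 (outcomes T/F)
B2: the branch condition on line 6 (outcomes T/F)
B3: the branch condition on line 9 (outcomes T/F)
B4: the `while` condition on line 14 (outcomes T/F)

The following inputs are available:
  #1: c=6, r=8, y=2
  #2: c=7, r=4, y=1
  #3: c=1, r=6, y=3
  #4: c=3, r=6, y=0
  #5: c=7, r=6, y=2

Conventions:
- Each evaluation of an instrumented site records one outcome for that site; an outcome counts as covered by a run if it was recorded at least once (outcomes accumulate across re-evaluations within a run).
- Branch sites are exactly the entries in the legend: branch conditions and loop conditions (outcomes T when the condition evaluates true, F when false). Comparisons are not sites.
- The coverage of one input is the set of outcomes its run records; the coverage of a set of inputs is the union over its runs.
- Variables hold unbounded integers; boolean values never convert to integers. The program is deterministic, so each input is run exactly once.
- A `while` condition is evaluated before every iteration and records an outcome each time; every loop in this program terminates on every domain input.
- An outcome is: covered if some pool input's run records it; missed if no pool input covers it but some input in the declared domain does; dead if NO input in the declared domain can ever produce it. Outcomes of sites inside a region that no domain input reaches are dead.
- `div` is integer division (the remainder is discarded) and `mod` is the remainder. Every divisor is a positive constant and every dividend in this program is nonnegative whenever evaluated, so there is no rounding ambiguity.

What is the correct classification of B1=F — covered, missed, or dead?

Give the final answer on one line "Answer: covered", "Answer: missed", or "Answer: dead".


B1=F is recorded by pool input(s) 1, 3, 5 -> covered
Answer: covered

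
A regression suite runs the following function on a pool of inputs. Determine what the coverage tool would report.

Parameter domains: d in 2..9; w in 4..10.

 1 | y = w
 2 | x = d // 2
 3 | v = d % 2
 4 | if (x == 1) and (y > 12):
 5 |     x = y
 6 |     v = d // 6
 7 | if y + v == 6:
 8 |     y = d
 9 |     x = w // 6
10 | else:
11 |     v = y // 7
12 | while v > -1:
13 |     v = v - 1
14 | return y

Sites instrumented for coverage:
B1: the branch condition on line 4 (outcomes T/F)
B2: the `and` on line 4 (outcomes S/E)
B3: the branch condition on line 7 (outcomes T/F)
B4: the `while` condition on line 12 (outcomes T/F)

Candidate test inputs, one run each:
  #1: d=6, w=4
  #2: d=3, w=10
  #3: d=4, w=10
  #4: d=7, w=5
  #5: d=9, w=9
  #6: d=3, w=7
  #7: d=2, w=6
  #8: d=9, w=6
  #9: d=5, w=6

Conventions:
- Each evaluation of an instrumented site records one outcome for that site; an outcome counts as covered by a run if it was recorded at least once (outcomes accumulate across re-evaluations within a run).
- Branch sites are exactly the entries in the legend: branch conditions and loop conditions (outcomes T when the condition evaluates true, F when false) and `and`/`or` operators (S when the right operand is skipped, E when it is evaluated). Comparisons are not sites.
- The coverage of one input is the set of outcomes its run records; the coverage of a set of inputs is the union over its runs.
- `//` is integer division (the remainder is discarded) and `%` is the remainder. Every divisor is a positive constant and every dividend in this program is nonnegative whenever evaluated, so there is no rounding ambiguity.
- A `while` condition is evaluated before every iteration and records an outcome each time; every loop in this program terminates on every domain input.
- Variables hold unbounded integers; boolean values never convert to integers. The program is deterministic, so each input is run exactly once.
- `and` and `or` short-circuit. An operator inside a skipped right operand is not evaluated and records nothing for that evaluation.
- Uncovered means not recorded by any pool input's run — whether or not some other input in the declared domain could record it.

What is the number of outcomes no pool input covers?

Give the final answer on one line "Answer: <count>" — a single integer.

input #1 (d=6, w=4): covers B1=F, B2=S, B3=F, B4=T, B4=F
input #2 (d=3, w=10): covers B1=F, B2=E, B3=F, B4=T, B4=F
input #3 (d=4, w=10): covers B1=F, B2=S, B3=F, B4=T, B4=F
input #4 (d=7, w=5): covers B1=F, B2=S, B3=T, B4=T, B4=F
input #5 (d=9, w=9): covers B1=F, B2=S, B3=F, B4=T, B4=F
input #6 (d=3, w=7): covers B1=F, B2=E, B3=F, B4=T, B4=F
input #7 (d=2, w=6): covers B1=F, B2=E, B3=T, B4=T, B4=F
input #8 (d=9, w=6): covers B1=F, B2=S, B3=F, B4=T, B4=F
input #9 (d=5, w=6): covers B1=F, B2=S, B3=F, B4=T, B4=F
union over the pool: B1=F, B2=S, B2=E, B3=T, B3=F, B4=T, B4=F
uncovered (1 of 8): B1=T

Answer: 1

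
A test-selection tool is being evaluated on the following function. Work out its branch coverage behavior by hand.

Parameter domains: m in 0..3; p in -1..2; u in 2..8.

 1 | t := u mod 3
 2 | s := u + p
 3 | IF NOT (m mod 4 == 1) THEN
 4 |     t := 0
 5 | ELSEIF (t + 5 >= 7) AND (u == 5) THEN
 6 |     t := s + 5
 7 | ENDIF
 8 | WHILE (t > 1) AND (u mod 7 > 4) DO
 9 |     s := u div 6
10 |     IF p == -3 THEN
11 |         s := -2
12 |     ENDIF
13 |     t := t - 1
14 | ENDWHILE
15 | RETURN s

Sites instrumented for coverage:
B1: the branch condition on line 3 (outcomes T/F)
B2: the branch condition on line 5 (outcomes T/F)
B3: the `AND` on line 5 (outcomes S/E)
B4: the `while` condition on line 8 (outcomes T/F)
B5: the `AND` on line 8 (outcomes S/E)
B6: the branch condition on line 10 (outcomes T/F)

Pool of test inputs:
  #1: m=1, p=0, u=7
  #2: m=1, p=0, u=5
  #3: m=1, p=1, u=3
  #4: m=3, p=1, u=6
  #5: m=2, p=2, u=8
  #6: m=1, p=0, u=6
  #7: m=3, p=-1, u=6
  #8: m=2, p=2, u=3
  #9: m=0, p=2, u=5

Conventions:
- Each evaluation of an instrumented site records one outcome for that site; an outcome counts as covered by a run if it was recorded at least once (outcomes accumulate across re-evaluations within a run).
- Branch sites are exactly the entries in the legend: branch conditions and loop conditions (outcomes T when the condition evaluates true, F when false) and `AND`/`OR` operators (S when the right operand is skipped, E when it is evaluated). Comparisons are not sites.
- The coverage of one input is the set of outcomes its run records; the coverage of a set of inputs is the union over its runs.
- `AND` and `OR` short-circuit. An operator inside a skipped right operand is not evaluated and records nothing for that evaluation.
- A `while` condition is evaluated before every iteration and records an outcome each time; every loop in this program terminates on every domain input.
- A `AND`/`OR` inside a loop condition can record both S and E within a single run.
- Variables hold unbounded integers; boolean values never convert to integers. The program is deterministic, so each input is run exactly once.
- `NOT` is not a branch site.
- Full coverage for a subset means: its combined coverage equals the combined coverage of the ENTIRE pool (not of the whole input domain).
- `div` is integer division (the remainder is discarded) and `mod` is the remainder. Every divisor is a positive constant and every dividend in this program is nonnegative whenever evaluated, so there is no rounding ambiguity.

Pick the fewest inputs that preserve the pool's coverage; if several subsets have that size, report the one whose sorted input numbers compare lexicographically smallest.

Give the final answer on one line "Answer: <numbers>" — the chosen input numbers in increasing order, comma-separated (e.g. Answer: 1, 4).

input #1 (m=1, p=0, u=7): events B1->F, B3->S, B2->F, B5->S, B4->F; covers B1=F, B2=F, B3=S, B4=F, B5=S
input #2 (m=1, p=0, u=5): events B1->F, B3->E, B2->T, B5->E, B4->T, B6->F, B5->E, B4->T, B6->F, B5->E, B4->T, B6->F, B5->E, B4->T, ...; covers B1=F, B2=T, B3=E, B4=T, B4=F, B5=S, B5=E, B6=F
input #3 (m=1, p=1, u=3): events B1->F, B3->S, B2->F, B5->S, B4->F; covers B1=F, B2=F, B3=S, B4=F, B5=S
input #4 (m=3, p=1, u=6): events B1->T, B5->S, B4->F; covers B1=T, B4=F, B5=S
input #5 (m=2, p=2, u=8): events B1->T, B5->S, B4->F; covers B1=T, B4=F, B5=S
input #6 (m=1, p=0, u=6): events B1->F, B3->S, B2->F, B5->S, B4->F; covers B1=F, B2=F, B3=S, B4=F, B5=S
input #7 (m=3, p=-1, u=6): events B1->T, B5->S, B4->F; covers B1=T, B4=F, B5=S
input #8 (m=2, p=2, u=3): events B1->T, B5->S, B4->F; covers B1=T, B4=F, B5=S
input #9 (m=0, p=2, u=5): events B1->T, B5->S, B4->F; covers B1=T, B4=F, B5=S
together the pool reaches 11 outcomes: B1=T, B1=F, B2=T, B2=F, B3=S, B3=E, B4=T, B4=F, B5=S, B5=E, B6=F
checked all size-1 subsets: none covers 11 outcomes (max 8/11)
checked all size-2 subsets: none covers 11 outcomes (max 10/11)
size 3: inputs {1, 2, 4} cover all 11 outcomes, and no lexicographically smaller subset of this size does

Answer: 1, 2, 4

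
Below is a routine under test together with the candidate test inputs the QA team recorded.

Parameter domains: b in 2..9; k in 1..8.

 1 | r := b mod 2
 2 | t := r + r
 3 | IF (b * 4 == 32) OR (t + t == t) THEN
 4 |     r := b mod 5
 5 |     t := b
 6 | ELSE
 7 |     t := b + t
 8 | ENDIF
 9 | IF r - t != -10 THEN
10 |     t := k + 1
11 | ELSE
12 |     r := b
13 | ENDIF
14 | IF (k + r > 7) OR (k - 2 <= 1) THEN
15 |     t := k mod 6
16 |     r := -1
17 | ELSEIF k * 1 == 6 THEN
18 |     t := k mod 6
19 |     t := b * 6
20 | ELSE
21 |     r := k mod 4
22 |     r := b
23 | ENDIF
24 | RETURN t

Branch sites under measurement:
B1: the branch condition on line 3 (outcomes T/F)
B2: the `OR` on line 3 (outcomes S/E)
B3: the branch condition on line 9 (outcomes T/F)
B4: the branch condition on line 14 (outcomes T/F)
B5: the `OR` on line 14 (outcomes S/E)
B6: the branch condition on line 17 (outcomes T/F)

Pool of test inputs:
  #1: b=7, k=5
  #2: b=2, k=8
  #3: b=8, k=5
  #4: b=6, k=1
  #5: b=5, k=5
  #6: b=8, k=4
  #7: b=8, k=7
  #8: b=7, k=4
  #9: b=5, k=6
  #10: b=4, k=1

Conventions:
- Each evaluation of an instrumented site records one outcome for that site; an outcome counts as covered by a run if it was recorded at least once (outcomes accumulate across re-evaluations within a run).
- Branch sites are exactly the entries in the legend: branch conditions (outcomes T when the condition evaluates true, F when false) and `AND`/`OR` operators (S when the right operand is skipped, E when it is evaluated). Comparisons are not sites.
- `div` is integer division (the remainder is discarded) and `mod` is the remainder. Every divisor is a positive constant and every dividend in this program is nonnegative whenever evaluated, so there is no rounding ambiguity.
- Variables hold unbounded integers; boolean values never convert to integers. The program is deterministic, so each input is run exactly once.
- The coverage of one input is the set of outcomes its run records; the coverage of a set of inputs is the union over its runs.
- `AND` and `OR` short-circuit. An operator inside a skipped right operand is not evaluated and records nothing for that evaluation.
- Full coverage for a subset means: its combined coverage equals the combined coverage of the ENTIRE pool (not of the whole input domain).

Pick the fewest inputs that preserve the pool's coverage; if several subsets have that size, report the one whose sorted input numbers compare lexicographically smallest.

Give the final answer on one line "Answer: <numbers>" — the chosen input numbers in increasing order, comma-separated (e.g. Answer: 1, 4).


input #1 (b=7, k=5): covers B1=F, B2=E, B3=T, B4=F, B5=E, B6=F
input #2 (b=2, k=8): covers B1=T, B2=E, B3=T, B4=T, B5=S
input #3 (b=8, k=5): covers B1=T, B2=S, B3=T, B4=T, B5=S
input #4 (b=6, k=1): covers B1=T, B2=E, B3=T, B4=T, B5=E
input #5 (b=5, k=5): covers B1=F, B2=E, B3=T, B4=F, B5=E, B6=F
input #6 (b=8, k=4): covers B1=T, B2=S, B3=T, B4=F, B5=E, B6=F
input #7 (b=8, k=7): covers B1=T, B2=S, B3=T, B4=T, B5=S
input #8 (b=7, k=4): covers B1=F, B2=E, B3=T, B4=F, B5=E, B6=F
input #9 (b=5, k=6): covers B1=F, B2=E, B3=T, B4=F, B5=E, B6=T
input #10 (b=4, k=1): covers B1=T, B2=E, B3=T, B4=T, B5=E
the full pool covers 11 outcomes: B1=T, B1=F, B2=S, B2=E, B3=T, B4=T, B4=F, B5=S, B5=E, B6=T, B6=F
every size-1 subset falls short of the 11 outcomes (best: 6/11)
every size-2 subset falls short of the 11 outcomes (best: 10/11)
at size 3, {1, 3, 9} reaches all 11 outcomes; every lexicographically earlier size-3 subset fails
Answer: 1, 3, 9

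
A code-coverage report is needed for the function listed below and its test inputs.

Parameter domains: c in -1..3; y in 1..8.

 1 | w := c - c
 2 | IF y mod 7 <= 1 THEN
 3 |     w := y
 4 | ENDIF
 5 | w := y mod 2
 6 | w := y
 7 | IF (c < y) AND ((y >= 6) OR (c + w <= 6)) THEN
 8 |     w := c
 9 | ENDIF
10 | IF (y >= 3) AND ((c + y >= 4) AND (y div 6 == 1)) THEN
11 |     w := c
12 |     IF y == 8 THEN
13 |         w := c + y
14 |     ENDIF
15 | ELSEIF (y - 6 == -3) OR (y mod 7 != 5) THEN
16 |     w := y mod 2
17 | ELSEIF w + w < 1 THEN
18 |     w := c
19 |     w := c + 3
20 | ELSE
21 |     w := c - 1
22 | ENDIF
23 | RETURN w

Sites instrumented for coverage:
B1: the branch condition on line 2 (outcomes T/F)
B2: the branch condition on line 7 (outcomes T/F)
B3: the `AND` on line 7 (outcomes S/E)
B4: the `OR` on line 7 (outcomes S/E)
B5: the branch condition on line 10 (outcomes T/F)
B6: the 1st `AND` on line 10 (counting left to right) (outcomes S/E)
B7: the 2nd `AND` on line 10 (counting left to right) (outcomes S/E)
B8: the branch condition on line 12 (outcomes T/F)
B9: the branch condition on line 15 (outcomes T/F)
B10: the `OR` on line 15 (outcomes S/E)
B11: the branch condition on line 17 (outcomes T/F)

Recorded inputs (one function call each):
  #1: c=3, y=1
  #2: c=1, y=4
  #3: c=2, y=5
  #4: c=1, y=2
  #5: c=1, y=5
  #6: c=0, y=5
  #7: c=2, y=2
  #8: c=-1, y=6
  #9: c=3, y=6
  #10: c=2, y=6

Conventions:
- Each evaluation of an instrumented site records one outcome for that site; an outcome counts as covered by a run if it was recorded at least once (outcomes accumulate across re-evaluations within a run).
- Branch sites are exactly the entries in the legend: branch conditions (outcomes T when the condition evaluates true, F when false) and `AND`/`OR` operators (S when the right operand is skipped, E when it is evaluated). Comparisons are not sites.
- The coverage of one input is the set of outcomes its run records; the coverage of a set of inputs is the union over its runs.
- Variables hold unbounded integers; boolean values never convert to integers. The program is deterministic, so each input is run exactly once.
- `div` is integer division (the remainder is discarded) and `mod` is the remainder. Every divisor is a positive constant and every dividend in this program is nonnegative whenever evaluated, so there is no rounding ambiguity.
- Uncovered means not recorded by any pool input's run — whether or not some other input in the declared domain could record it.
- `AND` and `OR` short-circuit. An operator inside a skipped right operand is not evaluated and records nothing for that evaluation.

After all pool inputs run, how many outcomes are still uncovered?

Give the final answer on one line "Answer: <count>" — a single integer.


#1 (c=3, y=1) -> covered: B1=T, B2=F, B3=S, B5=F, B6=S, B9=T, B10=E
#2 (c=1, y=4) -> covered: B1=F, B2=T, B3=E, B4=E, B5=F, B6=E, B7=E, B9=T, B10=E
#3 (c=2, y=5) -> covered: B1=F, B2=F, B3=E, B4=E, B5=F, B6=E, B7=E, B9=F, B10=E, B11=F
#4 (c=1, y=2) -> covered: B1=F, B2=T, B3=E, B4=E, B5=F, B6=S, B9=T, B10=E
#5 (c=1, y=5) -> covered: B1=F, B2=T, B3=E, B4=E, B5=F, B6=E, B7=E, B9=F, B10=E, B11=F
#6 (c=0, y=5) -> covered: B1=F, B2=T, B3=E, B4=E, B5=F, B6=E, B7=E, B9=F, B10=E, B11=T
#7 (c=2, y=2) -> covered: B1=F, B2=F, B3=S, B5=F, B6=S, B9=T, B10=E
#8 (c=-1, y=6) -> covered: B1=F, B2=T, B3=E, B4=S, B5=T, B6=E, B7=E, B8=F
#9 (c=3, y=6) -> covered: B1=F, B2=T, B3=E, B4=S, B5=T, B6=E, B7=E, B8=F
#10 (c=2, y=6) -> covered: B1=F, B2=T, B3=E, B4=S, B5=T, B6=E, B7=E, B8=F
union over the pool: B1=T, B1=F, B2=T, B2=F, B3=S, B3=E, B4=S, B4=E, B5=T, B5=F, B6=S, B6=E, B7=E, B8=F, B9=T, B9=F, B10=E, B11=T, B11=F
uncovered (3 of 22): B7=S, B8=T, B10=S
Answer: 3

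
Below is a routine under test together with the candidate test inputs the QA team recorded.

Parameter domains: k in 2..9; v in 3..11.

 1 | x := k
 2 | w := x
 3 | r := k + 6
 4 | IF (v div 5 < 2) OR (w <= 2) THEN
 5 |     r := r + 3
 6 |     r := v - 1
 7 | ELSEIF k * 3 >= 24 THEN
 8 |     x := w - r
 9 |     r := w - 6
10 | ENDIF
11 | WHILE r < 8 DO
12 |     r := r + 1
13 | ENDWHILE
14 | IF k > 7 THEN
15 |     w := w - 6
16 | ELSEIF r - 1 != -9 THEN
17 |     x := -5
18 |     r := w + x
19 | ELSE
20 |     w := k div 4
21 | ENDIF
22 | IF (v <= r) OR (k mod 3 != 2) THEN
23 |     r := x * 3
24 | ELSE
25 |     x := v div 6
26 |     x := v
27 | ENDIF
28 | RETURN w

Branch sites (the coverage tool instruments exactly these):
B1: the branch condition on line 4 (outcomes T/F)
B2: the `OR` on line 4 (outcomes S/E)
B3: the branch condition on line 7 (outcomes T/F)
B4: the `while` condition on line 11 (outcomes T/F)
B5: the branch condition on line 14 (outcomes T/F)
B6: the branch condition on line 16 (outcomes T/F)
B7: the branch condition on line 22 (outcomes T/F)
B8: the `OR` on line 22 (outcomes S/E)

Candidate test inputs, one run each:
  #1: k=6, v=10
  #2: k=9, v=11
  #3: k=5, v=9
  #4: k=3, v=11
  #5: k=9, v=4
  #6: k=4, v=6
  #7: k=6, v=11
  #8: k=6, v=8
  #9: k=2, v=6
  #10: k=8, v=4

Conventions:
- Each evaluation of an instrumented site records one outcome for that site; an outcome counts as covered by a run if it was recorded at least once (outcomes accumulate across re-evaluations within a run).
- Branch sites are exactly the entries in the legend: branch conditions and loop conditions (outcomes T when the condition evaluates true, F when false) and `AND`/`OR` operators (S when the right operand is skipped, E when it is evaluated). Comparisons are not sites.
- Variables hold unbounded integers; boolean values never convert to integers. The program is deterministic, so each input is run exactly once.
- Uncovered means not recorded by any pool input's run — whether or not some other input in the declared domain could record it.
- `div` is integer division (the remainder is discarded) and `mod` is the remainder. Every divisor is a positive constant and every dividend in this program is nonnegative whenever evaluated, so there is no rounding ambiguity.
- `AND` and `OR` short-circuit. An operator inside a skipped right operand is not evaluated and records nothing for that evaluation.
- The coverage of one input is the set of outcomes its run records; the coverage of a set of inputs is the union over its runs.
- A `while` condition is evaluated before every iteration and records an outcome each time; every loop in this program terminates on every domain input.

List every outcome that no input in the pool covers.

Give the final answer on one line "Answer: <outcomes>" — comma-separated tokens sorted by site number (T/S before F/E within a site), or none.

test 1 (k=6, v=10) fires B2->E, B1->F, B3->F, B4->F, B5->F, B6->T, B8->E, B7->T; hits B1=F, B2=E, B3=F, B4=F, B5=F, B6=T, B7=T, B8=E
test 2 (k=9, v=11) fires B2->E, B1->F, B3->T, B4->T, B4->T, B4->T, B4->T, B4->T, B4->F, B5->T, B8->E, B7->T; hits B1=F, B2=E, B3=T, B4=T, B4=F, B5=T, B7=T, B8=E
test 3 (k=5, v=9) fires B2->S, B1->T, B4->F, B5->F, B6->T, B8->E, B7->F; hits B1=T, B2=S, B4=F, B5=F, B6=T, B7=F, B8=E
test 4 (k=3, v=11) fires B2->E, B1->F, B3->F, B4->F, B5->F, B6->T, B8->E, B7->T; hits B1=F, B2=E, B3=F, B4=F, B5=F, B6=T, B7=T, B8=E
test 5 (k=9, v=4) fires B2->S, B1->T, B4->T, B4->T, B4->T, B4->T, B4->T, B4->F, B5->T, B8->S, B7->T; hits B1=T, B2=S, B4=T, B4=F, B5=T, B7=T, B8=S
test 6 (k=4, v=6) fires B2->S, B1->T, B4->T, B4->T, B4->T, B4->F, B5->F, B6->T, B8->E, B7->T; hits B1=T, B2=S, B4=T, B4=F, B5=F, B6=T, B7=T, B8=E
test 7 (k=6, v=11) fires B2->E, B1->F, B3->F, B4->F, B5->F, B6->T, B8->E, B7->T; hits B1=F, B2=E, B3=F, B4=F, B5=F, B6=T, B7=T, B8=E
test 8 (k=6, v=8) fires B2->S, B1->T, B4->T, B4->F, B5->F, B6->T, B8->E, B7->T; hits B1=T, B2=S, B4=T, B4=F, B5=F, B6=T, B7=T, B8=E
test 9 (k=2, v=6) fires B2->S, B1->T, B4->T, B4->T, B4->T, B4->F, B5->F, B6->T, B8->E, B7->F; hits B1=T, B2=S, B4=T, B4=F, B5=F, B6=T, B7=F, B8=E
test 10 (k=8, v=4) fires B2->S, B1->T, B4->T, B4->T, B4->T, B4->T, B4->T, B4->F, B5->T, B8->S, B7->T; hits B1=T, B2=S, B4=T, B4=F, B5=T, B7=T, B8=S
union over the pool: B1=T, B1=F, B2=S, B2=E, B3=T, B3=F, B4=T, B4=F, B5=T, B5=F, B6=T, B7=T, B7=F, B8=S, B8=E
uncovered (1 of 16): B6=F

Answer: B6=F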